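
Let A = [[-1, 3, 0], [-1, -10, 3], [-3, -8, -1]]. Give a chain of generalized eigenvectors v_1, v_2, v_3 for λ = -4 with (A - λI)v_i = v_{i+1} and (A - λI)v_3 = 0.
v_1 = [[-1, 1, 2]]^T, v_2 = [[0, 1, 1]]^T, v_3 = [[3, -3, -5]]^T

We seek v_1 ∈ ker((A + 4I)^3) \ ker((A + 4I)^2), then set v_{i+1} = (A + 4I) v_i.

One such chain is v_1 = [[-1, 1, 2]]^T, v_2 = [[0, 1, 1]]^T, v_3 = [[3, -3, -5]]^T. Check: (A + 4I) v_3 = [[0, 0, 0]]^T = 0.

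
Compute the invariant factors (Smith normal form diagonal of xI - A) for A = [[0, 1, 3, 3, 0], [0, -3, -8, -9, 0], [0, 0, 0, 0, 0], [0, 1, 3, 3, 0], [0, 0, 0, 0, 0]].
x, x, x^3

The Jordan structure of A has elementary divisors x^3, x, x. Arranging the block sizes at each eigenvalue in decreasing order and taking row products gives the invariant factors.

Invariant factors (smallest first, each dividing the next): x, x, x^3.

Check: the last factor x^3 is the minimal polynomial, and the product x^5 is the characteristic polynomial.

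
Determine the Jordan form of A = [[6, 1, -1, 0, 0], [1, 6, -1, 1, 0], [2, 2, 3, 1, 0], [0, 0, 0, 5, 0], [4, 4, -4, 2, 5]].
J = [[5, 1, 0, 0, 0], [0, 5, 0, 0, 0], [0, 0, 5, 1, 0], [0, 0, 0, 5, 0], [0, 0, 0, 0, 5]]

The characteristic polynomial is det(xI - A) = (x - 5)^5, so the eigenvalues are 5 (algebraic multiplicity 5).

For λ = 5: rank(A - 5I) = 2, rank((A - 5I)^2) = 0. The eigenspace has dimension 5 - 2 = 3, so there are 3 Jordan blocks; the rank sequence gives block sizes [2, 2, 1].

Assembling the blocks gives the Jordan form J above.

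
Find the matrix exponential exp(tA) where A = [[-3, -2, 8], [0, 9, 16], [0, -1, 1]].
e^{tA} = [[e^{-3*t}, -2*t*e^{5*t}, 2*((1 - 4*t)*e^{8*t} - 1)*e^{-3*t}], [0, (4*t + 1)*e^{5*t}, 16*t*e^{5*t}], [0, -t*e^{5*t}, (1 - 4*t)*e^{5*t}]]

A has Jordan form J = [[-3, 0, 0], [0, 5, 1], [0, 0, 5]] with A = PJP^{-1}, so e^{tA} = P e^{tJ} P^{-1}.

For a Jordan block J_k(λ), e^{tJ_k(λ)} = e^{λt} · (I + tN + t^2 N^2/2! + ... + t^{k-1} N^{k-1}/(k-1)!) where N is the nilpotent superdiagonal part.

Assembling the blocks and conjugating back gives the entries of e^{tA} as shown above.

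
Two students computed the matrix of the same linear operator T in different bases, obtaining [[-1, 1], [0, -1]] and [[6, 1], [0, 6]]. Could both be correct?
No.

trace(A) = -2 but trace(B) = 12. The trace is a similarity invariant, so A and B are not similar.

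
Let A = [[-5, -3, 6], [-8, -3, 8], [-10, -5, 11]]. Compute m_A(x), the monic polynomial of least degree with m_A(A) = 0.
The characteristic polynomial factors as (x - 1)^3. The minimal polynomial is ∏(x - λ)^{k_λ} where k_λ is the size of the largest Jordan block at λ.

For λ = 1: rank(A - I) = 1, and the largest Jordan block has size 2 (the smallest k with rank((A - I)^k) = rank((A - I)^(k+1))).

So m_A(x) = (x - 1)^2.

m_A(x) = (x - 1)^2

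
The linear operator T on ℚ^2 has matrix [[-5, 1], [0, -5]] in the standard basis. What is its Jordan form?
J = [[-5, 1], [0, -5]]

The characteristic polynomial is det(xI - A) = (x + 5)^2, so the eigenvalues are -5 (algebraic multiplicity 2).

For λ = -5: rank(A + 5I) = 1, rank((A + 5I)^2) = 0. The eigenspace has dimension 2 - 1 = 1, so there is 1 Jordan block; the rank sequence gives block sizes [2].

Assembling the blocks gives the Jordan form J above.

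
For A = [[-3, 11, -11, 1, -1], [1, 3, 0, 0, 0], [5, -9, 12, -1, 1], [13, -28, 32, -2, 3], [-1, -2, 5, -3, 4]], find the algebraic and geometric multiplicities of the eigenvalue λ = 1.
The characteristic polynomial is (x - 4)^3(x - 1)^2, so the factor x - 1 appears with exponent 2: the algebraic multiplicity is 2.

rank(A - I) = 4, so the eigenspace has dimension 5 - 4 = 1: the geometric multiplicity is 1.

Since 1 < 2, A is not diagonalizable.

algebraic multiplicity 2, geometric multiplicity 1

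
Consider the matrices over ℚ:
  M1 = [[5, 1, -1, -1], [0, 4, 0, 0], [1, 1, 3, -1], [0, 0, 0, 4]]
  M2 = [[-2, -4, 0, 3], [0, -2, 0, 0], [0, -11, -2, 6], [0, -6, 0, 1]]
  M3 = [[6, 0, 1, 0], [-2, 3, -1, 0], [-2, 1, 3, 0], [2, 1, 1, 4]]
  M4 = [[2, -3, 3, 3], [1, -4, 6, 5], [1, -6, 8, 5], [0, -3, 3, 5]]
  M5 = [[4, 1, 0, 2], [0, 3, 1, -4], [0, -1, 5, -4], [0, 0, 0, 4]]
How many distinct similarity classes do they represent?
Characteristic polynomials: χ_{M1} = (x - 4)^4, χ_{M2} = (x - 1)(x + 2)^3, χ_{M3} = (x - 4)^4, χ_{M4} = (x - 5)(x - 2)^3, χ_{M5} = (x - 4)^4.

{M1}: invariant factors x - 4, x - 4, (x - 4)^2.

{M2}: invariant factors x + 2, (x - 1)(x + 2)^2.

{M3, M5}: invariant factors x - 4, (x - 4)^3.

{M4}: invariant factors x - 2, (x - 5)(x - 2)^2.

Matrices are similar if and only if their invariant-factor lists agree; the partition into similarity classes is {M1}, {M2}, {M3, M5}, {M4}.

4 classes: {M1}, {M2}, {M3, M5}, {M4}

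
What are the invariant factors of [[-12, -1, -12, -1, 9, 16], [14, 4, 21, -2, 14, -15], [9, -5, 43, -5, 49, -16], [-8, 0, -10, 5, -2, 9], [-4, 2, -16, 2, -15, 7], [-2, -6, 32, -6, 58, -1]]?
The Jordan structure of A has elementary divisors (x + 1), (x - 5)^3, (x - 5)^2. Arranging the block sizes at each eigenvalue in decreasing order and taking row products gives the invariant factors.

Invariant factors (smallest first, each dividing the next): (x - 5)^2, (x - 5)^3(x + 1).

Check: the last factor (x - 5)^3(x + 1) is the minimal polynomial, and the product (x - 5)^5(x + 1) is the characteristic polynomial.

(x - 5)^2, (x - 5)^3(x + 1)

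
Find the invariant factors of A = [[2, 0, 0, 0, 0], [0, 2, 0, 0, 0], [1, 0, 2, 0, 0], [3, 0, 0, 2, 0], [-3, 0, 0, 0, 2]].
The Jordan structure of A has elementary divisors (x - 2)^2, (x - 2), (x - 2), (x - 2). Arranging the block sizes at each eigenvalue in decreasing order and taking row products gives the invariant factors.

Invariant factors (smallest first, each dividing the next): x - 2, x - 2, x - 2, (x - 2)^2.

Check: the last factor (x - 2)^2 is the minimal polynomial, and the product (x - 2)^5 is the characteristic polynomial.

x - 2, x - 2, x - 2, (x - 2)^2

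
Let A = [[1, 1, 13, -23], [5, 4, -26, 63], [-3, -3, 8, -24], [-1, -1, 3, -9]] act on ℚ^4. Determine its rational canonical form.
R = [[0, 0, 0, -16], [1, 0, 0, -16], [0, 1, 0, 5], [0, 0, 1, 4]]

The invariant factors of A (the non-unit diagonal entries of the Smith normal form of xI - A over ℚ[x]) are (x - 4)(x + 1)(x^2 - x - 4), each dividing the next. The characteristic polynomial is their product, (x - 4)(x + 1)(x^2 - x - 4).

The rational canonical form is the block-diagonal matrix of companion matrices C(f_i):
R = [[0, 0, 0, -16], [1, 0, 0, -16], [0, 1, 0, 5], [0, 0, 1, 4]].

Note the characteristic polynomial does not split into linear factors over ℚ, so A has no Jordan form over ℚ; the rational canonical form exists over any field.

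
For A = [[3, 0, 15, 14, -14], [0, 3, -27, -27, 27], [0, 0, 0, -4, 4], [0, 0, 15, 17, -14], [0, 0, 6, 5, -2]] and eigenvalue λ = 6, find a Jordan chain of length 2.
v_1 = [[-5, 12, 3, -5, -1]]^T, v_2 = [[4, -9, -2, 4, 1]]^T

We seek v_1 ∈ ker((A - 6I)^2) \ ker(A - 6I), then set v_{i+1} = (A - 6I) v_i.

One such chain is v_1 = [[-5, 12, 3, -5, -1]]^T, v_2 = [[4, -9, -2, 4, 1]]^T. Check: (A - 6I) v_2 = [[0, 0, 0, 0, 0]]^T = 0.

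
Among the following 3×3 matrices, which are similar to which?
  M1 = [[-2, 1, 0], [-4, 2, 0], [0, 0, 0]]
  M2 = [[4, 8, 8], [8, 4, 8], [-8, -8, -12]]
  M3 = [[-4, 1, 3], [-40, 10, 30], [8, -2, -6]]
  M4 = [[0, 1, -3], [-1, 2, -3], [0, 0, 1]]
3 classes: {M1, M3}, {M2}, {M4}

Characteristic polynomials: χ_{M1} = x^3, χ_{M2} = (x - 4)(x + 4)^2, χ_{M3} = x^3, χ_{M4} = (x - 1)^3.

{M1, M3}: invariant factors x, x^2.

{M2}: invariant factors x + 4, (x - 4)(x + 4).

{M4}: invariant factors x - 1, (x - 1)^2.

Matrices are similar if and only if their invariant-factor lists agree; the partition into similarity classes is {M1, M3}, {M2}, {M4}.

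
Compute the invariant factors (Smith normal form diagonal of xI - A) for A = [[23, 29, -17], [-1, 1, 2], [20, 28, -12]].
(x - 4)^3

The Jordan structure of A has elementary divisors (x - 4)^3. Arranging the block sizes at each eigenvalue in decreasing order and taking row products gives the invariant factors.

Invariant factors (smallest first, each dividing the next): (x - 4)^3.

Check: the last factor (x - 4)^3 is the minimal polynomial, and the product (x - 4)^3 is the characteristic polynomial.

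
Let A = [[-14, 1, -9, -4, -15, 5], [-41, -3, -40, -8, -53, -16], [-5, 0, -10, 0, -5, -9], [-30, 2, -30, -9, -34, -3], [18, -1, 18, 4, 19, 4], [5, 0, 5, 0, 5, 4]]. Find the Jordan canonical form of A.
The characteristic polynomial is det(xI - A) = (x - 4)(x + 1)^2(x + 5)^3, so the eigenvalues are -5 (algebraic multiplicity 3), -1 (algebraic multiplicity 2), 4 (algebraic multiplicity 1).

For λ = -5: rank(A + 5I) = 5, rank((A + 5I)^2) = 4, rank((A + 5I)^3) = 3. The eigenspace has dimension 6 - 5 = 1, so there is 1 Jordan block; the rank sequence gives block sizes [3].

For λ = -1: rank(A + I) = 5, rank((A + I)^2) = 4. The eigenspace has dimension 6 - 5 = 1, so there is 1 Jordan block; the rank sequence gives block sizes [2].

For λ = 4: algebraic multiplicity 1 gives one 1×1 block.

Assembling the blocks gives the Jordan form J above.

J = [[-5, 1, 0, 0, 0, 0], [0, -5, 1, 0, 0, 0], [0, 0, -5, 0, 0, 0], [0, 0, 0, -1, 1, 0], [0, 0, 0, 0, -1, 0], [0, 0, 0, 0, 0, 4]]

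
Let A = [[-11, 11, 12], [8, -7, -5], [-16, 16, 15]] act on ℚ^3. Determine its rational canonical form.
R = [[0, 0, 27], [1, 0, 9], [0, 1, -3]]

The invariant factors of A (the non-unit diagonal entries of the Smith normal form of xI - A over ℚ[x]) are (x - 3)(x + 3)^2, each dividing the next. The characteristic polynomial is their product, (x - 3)(x + 3)^2.

The rational canonical form is the block-diagonal matrix of companion matrices C(f_i):
R = [[0, 0, 27], [1, 0, 9], [0, 1, -3]].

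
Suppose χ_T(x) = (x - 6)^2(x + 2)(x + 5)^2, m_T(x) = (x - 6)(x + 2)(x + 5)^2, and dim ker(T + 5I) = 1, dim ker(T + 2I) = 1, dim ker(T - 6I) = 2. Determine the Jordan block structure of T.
Jordan blocks: (-5, 2), (-2, 1), (6, 1), (6, 1)

λ = -5: algebraic multiplicity 2 (exponent in χ_T), largest block size 2 (exponent in m_T), 1 block (geometric multiplicity). This forces block sizes [2].
λ = -2: algebraic multiplicity 1 (exponent in χ_T), largest block size 1 (exponent in m_T), 1 block (geometric multiplicity). This forces block sizes [1].
λ = 6: algebraic multiplicity 2 (exponent in χ_T), largest block size 1 (exponent in m_T), 2 blocks (geometric multiplicity). These force block sizes [1, 1].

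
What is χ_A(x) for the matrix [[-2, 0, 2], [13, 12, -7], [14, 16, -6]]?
χ_A(x) = x^2(x - 4)

xI - A = [[x + 2, 0, -2], [-13, x - 12, 7], [-14, -16, x + 6]].

Expanding det(xI - A) along the first row:
det(xI - A) = + (x + 2)·det([[x - 12, 7], [-16, x + 6]]) - (0)·det([[-13, 7], [-14, x + 6]]) + (-2)·det([[-13, x - 12], [-14, -16]]).

Evaluating gives χ_A(x) = x^3 - 4x^2 = x^2(x - 4).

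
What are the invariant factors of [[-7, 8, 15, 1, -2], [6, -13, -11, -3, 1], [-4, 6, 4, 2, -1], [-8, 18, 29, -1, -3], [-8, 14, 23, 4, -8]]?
(x + 5)^2, (x + 5)^3

The Jordan structure of A has elementary divisors (x + 5)^3, (x + 5)^2. Arranging the block sizes at each eigenvalue in decreasing order and taking row products gives the invariant factors.

Invariant factors (smallest first, each dividing the next): (x + 5)^2, (x + 5)^3.

Check: the last factor (x + 5)^3 is the minimal polynomial, and the product (x + 5)^5 is the characteristic polynomial.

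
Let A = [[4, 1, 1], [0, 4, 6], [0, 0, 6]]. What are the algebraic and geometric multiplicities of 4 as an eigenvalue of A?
algebraic multiplicity 2, geometric multiplicity 1

The characteristic polynomial is (x - 6)(x - 4)^2, so the factor x - 4 appears with exponent 2: the algebraic multiplicity is 2.

rank(A - 4I) = 2, so the eigenspace has dimension 3 - 2 = 1: the geometric multiplicity is 1.

Since 1 < 2, A is not diagonalizable.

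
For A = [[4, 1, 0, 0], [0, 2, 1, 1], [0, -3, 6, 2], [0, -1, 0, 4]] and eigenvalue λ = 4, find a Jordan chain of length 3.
v_1 = [[0, 0, 1, 0]]^T, v_2 = [[0, 1, 2, 0]]^T, v_3 = [[1, 0, 1, -1]]^T

We seek v_1 ∈ ker((A - 4I)^3) \ ker((A - 4I)^2), then set v_{i+1} = (A - 4I) v_i.

One such chain is v_1 = [[0, 0, 1, 0]]^T, v_2 = [[0, 1, 2, 0]]^T, v_3 = [[1, 0, 1, -1]]^T. Check: (A - 4I) v_3 = [[0, 0, 0, 0]]^T = 0.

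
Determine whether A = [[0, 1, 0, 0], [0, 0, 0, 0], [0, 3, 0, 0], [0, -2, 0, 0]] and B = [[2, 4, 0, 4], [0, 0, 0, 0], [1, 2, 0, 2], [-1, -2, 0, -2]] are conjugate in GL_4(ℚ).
Yes.

Two matrices over a field are similar if and only if they have the same invariant factors.

Both A and B have characteristic polynomial x^4 and minimal polynomial x^2. Computing further, both have invariant factors x, x, x^2. Hence A and B are similar.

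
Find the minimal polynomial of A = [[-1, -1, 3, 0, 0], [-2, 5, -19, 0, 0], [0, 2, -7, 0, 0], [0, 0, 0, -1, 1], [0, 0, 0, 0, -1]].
m_A(x) = (x + 1)^3

The characteristic polynomial factors as (x + 1)^5. The minimal polynomial is ∏(x - λ)^{k_λ} where k_λ is the size of the largest Jordan block at λ.

For λ = -1: rank(A + I) = 3, and the largest Jordan block has size 3 (the smallest k with rank((A + I)^k) = rank((A + I)^(k+1))).

So m_A(x) = (x + 1)^3.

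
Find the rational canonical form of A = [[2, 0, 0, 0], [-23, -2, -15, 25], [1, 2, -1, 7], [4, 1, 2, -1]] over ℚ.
The invariant factors of A (the non-unit diagonal entries of the Smith normal form of xI - A over ℚ[x]) are x - 2, (x - 2)(x + 2)(x + 4), each dividing the next. The characteristic polynomial is their product, (x - 2)^2(x + 2)(x + 4).

The rational canonical form is the block-diagonal matrix of companion matrices C(f_i):
R = [[2, 0, 0, 0], [0, 0, 0, 16], [0, 1, 0, 4], [0, 0, 1, -4]].

R = [[2, 0, 0, 0], [0, 0, 0, 16], [0, 1, 0, 4], [0, 0, 1, -4]]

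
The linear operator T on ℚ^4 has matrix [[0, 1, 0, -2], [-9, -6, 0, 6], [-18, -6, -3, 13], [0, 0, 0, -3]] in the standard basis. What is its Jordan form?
The characteristic polynomial is det(xI - A) = (x + 3)^4, so the eigenvalues are -3 (algebraic multiplicity 4).

For λ = -3: rank(A + 3I) = 2, rank((A + 3I)^2) = 0. The eigenspace has dimension 4 - 2 = 2, so there are 2 Jordan blocks; the rank sequence gives block sizes [2, 2].

Assembling the blocks gives the Jordan form J above.

J = [[-3, 1, 0, 0], [0, -3, 0, 0], [0, 0, -3, 1], [0, 0, 0, -3]]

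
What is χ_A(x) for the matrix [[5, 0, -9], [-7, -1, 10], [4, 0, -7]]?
xI - A = [[x - 5, 0, 9], [7, x + 1, -10], [-4, 0, x + 7]].

Expanding det(xI - A) along the first row:
det(xI - A) = + (x - 5)·det([[x + 1, -10], [0, x + 7]]) - (0)·det([[7, -10], [-4, x + 7]]) + (9)·det([[7, x + 1], [-4, 0]]).

Evaluating gives χ_A(x) = x^3 + 3x^2 + 3x + 1 = (x + 1)^3.

χ_A(x) = (x + 1)^3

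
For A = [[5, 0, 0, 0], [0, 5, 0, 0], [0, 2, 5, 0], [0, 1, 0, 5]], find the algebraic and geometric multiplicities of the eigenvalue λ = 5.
The characteristic polynomial is (x - 5)^4, so the factor x - 5 appears with exponent 4: the algebraic multiplicity is 4.

rank(A - 5I) = 1, so the eigenspace has dimension 4 - 1 = 3: the geometric multiplicity is 3.

Since 3 < 4, A is not diagonalizable.

algebraic multiplicity 4, geometric multiplicity 3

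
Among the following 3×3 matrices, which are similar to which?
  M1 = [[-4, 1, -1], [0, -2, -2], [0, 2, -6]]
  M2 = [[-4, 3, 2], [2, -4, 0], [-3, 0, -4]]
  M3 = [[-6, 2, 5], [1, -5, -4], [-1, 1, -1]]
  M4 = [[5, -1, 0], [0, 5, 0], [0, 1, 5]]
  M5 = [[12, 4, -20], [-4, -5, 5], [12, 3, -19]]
Characteristic polynomials: χ_{M1} = (x + 4)^3, χ_{M2} = (x + 4)^3, χ_{M3} = (x + 4)^3, χ_{M4} = (x - 5)^3, χ_{M5} = (x + 4)^3.

{M1, M5}: invariant factors x + 4, (x + 4)^2.

{M2, M3}: invariant factors (x + 4)^3.

{M4}: invariant factors x - 5, (x - 5)^2.

Matrices are similar if and only if their invariant-factor lists agree; the partition into similarity classes is {M1, M5}, {M2, M3}, {M4}.

3 classes: {M1, M5}, {M2, M3}, {M4}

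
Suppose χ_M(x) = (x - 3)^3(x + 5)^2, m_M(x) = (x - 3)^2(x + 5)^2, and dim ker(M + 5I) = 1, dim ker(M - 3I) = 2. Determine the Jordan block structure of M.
Jordan blocks: (-5, 2), (3, 2), (3, 1)

λ = -5: algebraic multiplicity 2 (exponent in χ_M), largest block size 2 (exponent in m_M), 1 block (geometric multiplicity). This forces block sizes [2].
λ = 3: algebraic multiplicity 3 (exponent in χ_M), largest block size 2 (exponent in m_M), 2 blocks (geometric multiplicity). These force block sizes [2, 1].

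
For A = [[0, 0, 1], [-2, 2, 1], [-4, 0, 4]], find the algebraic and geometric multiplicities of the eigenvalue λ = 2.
algebraic multiplicity 3, geometric multiplicity 2

The characteristic polynomial is (x - 2)^3, so the factor x - 2 appears with exponent 3: the algebraic multiplicity is 3.

rank(A - 2I) = 1, so the eigenspace has dimension 3 - 1 = 2: the geometric multiplicity is 2.

Since 2 < 3, A is not diagonalizable.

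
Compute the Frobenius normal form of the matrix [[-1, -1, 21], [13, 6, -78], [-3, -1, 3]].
The invariant factors of A (the non-unit diagonal entries of the Smith normal form of xI - A over ℚ[x]) are (x - 6)(x^2 - 2x - 5), each dividing the next. The characteristic polynomial is their product, (x - 6)(x^2 - 2x - 5).

The rational canonical form is the block-diagonal matrix of companion matrices C(f_i):
R = [[0, 0, -30], [1, 0, -7], [0, 1, 8]].

Note the characteristic polynomial does not split into linear factors over ℚ, so A has no Jordan form over ℚ; the rational canonical form exists over any field.

R = [[0, 0, -30], [1, 0, -7], [0, 1, 8]]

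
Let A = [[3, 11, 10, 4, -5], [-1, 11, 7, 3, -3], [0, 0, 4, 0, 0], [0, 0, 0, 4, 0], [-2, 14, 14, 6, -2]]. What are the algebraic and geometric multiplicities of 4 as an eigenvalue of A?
The characteristic polynomial is (x - 4)^5, so the factor x - 4 appears with exponent 5: the algebraic multiplicity is 5.

rank(A - 4I) = 2, so the eigenspace has dimension 5 - 2 = 3: the geometric multiplicity is 3.

Since 3 < 5, A is not diagonalizable.

algebraic multiplicity 5, geometric multiplicity 3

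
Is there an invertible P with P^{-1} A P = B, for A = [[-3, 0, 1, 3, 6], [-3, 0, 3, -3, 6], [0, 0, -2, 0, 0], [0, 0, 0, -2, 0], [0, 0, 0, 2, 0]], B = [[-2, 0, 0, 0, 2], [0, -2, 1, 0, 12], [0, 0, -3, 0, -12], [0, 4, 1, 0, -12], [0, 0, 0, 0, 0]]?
Two matrices over a field are similar if and only if they have the same invariant factors.

Both A and B have characteristic polynomial x^2(x + 2)^2(x + 3) and minimal polynomial x(x + 2)(x + 3). Computing further, both have invariant factors x(x + 2), x(x + 2)(x + 3). Hence A and B are similar.

Yes.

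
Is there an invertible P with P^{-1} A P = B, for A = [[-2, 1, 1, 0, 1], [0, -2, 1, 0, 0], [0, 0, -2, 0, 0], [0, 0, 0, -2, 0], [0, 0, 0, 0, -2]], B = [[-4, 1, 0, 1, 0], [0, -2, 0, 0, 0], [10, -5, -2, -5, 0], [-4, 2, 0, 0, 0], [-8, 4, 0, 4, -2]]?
Both have characteristic polynomial (x + 2)^5, but the minimal polynomial of A is (x + 2)^3 while the minimal polynomial of B is (x + 2)^2. The minimal polynomial is a similarity invariant, so A and B are not similar.

No.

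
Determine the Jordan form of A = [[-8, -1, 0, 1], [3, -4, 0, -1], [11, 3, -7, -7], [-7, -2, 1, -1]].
J = [[-5, 1, 0, 0], [0, -5, 1, 0], [0, 0, -5, 0], [0, 0, 0, -5]]

The characteristic polynomial is det(xI - A) = (x + 5)^4, so the eigenvalues are -5 (algebraic multiplicity 4).

For λ = -5: rank(A + 5I) = 2, rank((A + 5I)^2) = 1, rank((A + 5I)^3) = 0. The eigenspace has dimension 4 - 2 = 2, so there are 2 Jordan blocks; the rank sequence gives block sizes [3, 1].

Assembling the blocks gives the Jordan form J above.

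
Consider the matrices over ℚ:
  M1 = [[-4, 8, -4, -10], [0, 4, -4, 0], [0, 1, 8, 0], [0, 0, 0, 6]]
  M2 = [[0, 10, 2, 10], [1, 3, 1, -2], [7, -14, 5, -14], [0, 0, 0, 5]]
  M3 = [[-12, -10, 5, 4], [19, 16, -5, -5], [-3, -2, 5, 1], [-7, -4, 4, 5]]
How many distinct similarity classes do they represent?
3 classes: {M1}, {M2}, {M3}

Characteristic polynomials: χ_{M1} = (x - 6)^3(x + 4), χ_{M2} = (x - 5)^3(x + 2), χ_{M3} = (x - 4)^3(x - 2).

{M1}: invariant factors x - 6, (x - 6)^2(x + 4).

{M2}: invariant factors x - 5, (x - 5)^2(x + 2).

{M3}: invariant factors (x - 4)^3(x - 2).

Matrices are similar if and only if their invariant-factor lists agree; the partition into similarity classes is {M1}, {M2}, {M3}.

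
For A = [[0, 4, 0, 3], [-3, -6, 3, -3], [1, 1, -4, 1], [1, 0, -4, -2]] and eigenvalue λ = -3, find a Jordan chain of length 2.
We seek v_1 ∈ ker((A + 3I)^2) \ ker(A + 3I), then set v_{i+1} = (A + 3I) v_i.

One such chain is v_1 = [[6, -5, 2, 1]]^T, v_2 = [[1, 0, 0, -1]]^T. Check: (A + 3I) v_2 = [[0, 0, 0, 0]]^T = 0.

v_1 = [[6, -5, 2, 1]]^T, v_2 = [[1, 0, 0, -1]]^T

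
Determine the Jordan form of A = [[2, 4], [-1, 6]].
The characteristic polynomial is det(xI - A) = (x - 4)^2, so the eigenvalues are 4 (algebraic multiplicity 2).

For λ = 4: rank(A - 4I) = 1, rank((A - 4I)^2) = 0. The eigenspace has dimension 2 - 1 = 1, so there is 1 Jordan block; the rank sequence gives block sizes [2].

Assembling the blocks gives the Jordan form J above.

J = [[4, 1], [0, 4]]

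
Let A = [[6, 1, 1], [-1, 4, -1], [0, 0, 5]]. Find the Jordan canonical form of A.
J = [[5, 1, 0], [0, 5, 0], [0, 0, 5]]

The characteristic polynomial is det(xI - A) = (x - 5)^3, so the eigenvalues are 5 (algebraic multiplicity 3).

For λ = 5: rank(A - 5I) = 1, rank((A - 5I)^2) = 0. The eigenspace has dimension 3 - 1 = 2, so there are 2 Jordan blocks; the rank sequence gives block sizes [2, 1].

Assembling the blocks gives the Jordan form J above.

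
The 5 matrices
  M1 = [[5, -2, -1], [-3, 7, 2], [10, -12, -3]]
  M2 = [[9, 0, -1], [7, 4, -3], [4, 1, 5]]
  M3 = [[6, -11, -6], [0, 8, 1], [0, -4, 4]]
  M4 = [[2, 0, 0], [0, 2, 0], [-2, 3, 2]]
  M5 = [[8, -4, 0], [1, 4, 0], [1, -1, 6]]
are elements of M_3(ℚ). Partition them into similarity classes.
3 classes: {M1}, {M2, M3, M5}, {M4}

Characteristic polynomials: χ_{M1} = (x - 3)^3, χ_{M2} = (x - 6)^3, χ_{M3} = (x - 6)^3, χ_{M4} = (x - 2)^3, χ_{M5} = (x - 6)^3.

{M1}: invariant factors (x - 3)^3.

{M2, M3, M5}: invariant factors (x - 6)^3.

{M4}: invariant factors x - 2, (x - 2)^2.

Matrices are similar if and only if their invariant-factor lists agree; the partition into similarity classes is {M1}, {M2, M3, M5}, {M4}.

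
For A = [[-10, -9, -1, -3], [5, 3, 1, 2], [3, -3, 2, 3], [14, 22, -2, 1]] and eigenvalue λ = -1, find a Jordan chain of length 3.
v_1 = [[4, -2, 1, -7]]^T, v_2 = [[2, -1, 0, -4]]^T, v_3 = [[3, -2, -3, -2]]^T

We seek v_1 ∈ ker((A + I)^3) \ ker((A + I)^2), then set v_{i+1} = (A + I) v_i.

One such chain is v_1 = [[4, -2, 1, -7]]^T, v_2 = [[2, -1, 0, -4]]^T, v_3 = [[3, -2, -3, -2]]^T. Check: (A + I) v_3 = [[0, 0, 0, 0]]^T = 0.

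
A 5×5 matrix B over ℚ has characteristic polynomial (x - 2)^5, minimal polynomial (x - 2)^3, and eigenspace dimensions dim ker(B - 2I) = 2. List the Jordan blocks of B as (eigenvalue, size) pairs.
Jordan blocks: (2, 3), (2, 2)

λ = 2: algebraic multiplicity 5 (exponent in χ_B), largest block size 3 (exponent in m_B), 2 blocks (geometric multiplicity). These force block sizes [3, 2].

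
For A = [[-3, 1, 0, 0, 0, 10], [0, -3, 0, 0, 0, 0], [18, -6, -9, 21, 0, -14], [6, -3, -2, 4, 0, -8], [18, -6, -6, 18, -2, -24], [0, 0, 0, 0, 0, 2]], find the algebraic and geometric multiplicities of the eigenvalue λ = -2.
The characteristic polynomial is (x - 2)(x + 2)^2(x + 3)^3, so the factor x + 2 appears with exponent 2: the algebraic multiplicity is 2.

rank(A + 2I) = 4, so the eigenspace has dimension 6 - 4 = 2: the geometric multiplicity is 2.

algebraic multiplicity 2, geometric multiplicity 2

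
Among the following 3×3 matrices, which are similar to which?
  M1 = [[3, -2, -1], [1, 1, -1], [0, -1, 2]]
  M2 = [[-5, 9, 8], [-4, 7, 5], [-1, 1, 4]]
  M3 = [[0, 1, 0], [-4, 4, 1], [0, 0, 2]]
Characteristic polynomials: χ_{M1} = (x - 2)^3, χ_{M2} = (x - 2)^3, χ_{M3} = (x - 2)^3.

{M1, M2, M3}: invariant factors (x - 2)^3.

Matrices are similar if and only if their invariant-factor lists agree; the partition into similarity classes is {M1, M2, M3}.

1 class: {M1, M2, M3}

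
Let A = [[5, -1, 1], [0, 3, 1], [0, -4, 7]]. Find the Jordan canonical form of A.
J = [[5, 1, 0], [0, 5, 1], [0, 0, 5]]

The characteristic polynomial is det(xI - A) = (x - 5)^3, so the eigenvalues are 5 (algebraic multiplicity 3).

For λ = 5: rank(A - 5I) = 2, rank((A - 5I)^2) = 1, rank((A - 5I)^3) = 0. The eigenspace has dimension 3 - 2 = 1, so there is 1 Jordan block; the rank sequence gives block sizes [3].

Assembling the blocks gives the Jordan form J above.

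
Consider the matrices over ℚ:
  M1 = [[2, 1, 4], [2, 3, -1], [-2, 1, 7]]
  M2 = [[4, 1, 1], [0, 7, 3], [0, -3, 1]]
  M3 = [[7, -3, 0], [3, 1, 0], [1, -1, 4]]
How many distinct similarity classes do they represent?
Characteristic polynomials: χ_{M1} = (x - 4)^3, χ_{M2} = (x - 4)^3, χ_{M3} = (x - 4)^3.

{M1}: invariant factors (x - 4)^3.

{M2, M3}: invariant factors x - 4, (x - 4)^2.

Matrices are similar if and only if their invariant-factor lists agree; the partition into similarity classes is {M1}, {M2, M3}.

2 classes: {M1}, {M2, M3}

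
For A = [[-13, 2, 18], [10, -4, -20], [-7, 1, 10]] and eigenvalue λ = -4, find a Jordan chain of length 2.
v_1 = [[0, 1, 0]]^T, v_2 = [[2, 0, 1]]^T

We seek v_1 ∈ ker((A + 4I)^2) \ ker(A + 4I), then set v_{i+1} = (A + 4I) v_i.

One such chain is v_1 = [[0, 1, 0]]^T, v_2 = [[2, 0, 1]]^T. Check: (A + 4I) v_2 = [[0, 0, 0]]^T = 0.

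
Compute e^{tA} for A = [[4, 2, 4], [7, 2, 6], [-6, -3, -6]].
e^{tA} = [[3*t^2 + 4*t + 1, 2*t, 2*t*(t + 2)], [t*(3*t + 7), 2*t + 1, 2*t*(t + 3)], [3*t*(-3*t - 4)/2, -3*t, -3*t^2 - 6*t + 1]]

A has Jordan form J = [[0, 1, 0], [0, 0, 1], [0, 0, 0]] with A = PJP^{-1}, so e^{tA} = P e^{tJ} P^{-1}.

For a Jordan block J_k(λ), e^{tJ_k(λ)} = e^{λt} · (I + tN + t^2 N^2/2! + ... + t^{k-1} N^{k-1}/(k-1)!) where N is the nilpotent superdiagonal part.

Assembling the blocks and conjugating back gives the entries of e^{tA} as shown above.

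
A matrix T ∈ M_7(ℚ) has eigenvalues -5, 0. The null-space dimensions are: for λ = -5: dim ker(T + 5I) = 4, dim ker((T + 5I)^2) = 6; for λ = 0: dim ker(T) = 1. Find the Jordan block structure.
Jordan blocks: (-5, 2), (-5, 2), (-5, 1), (-5, 1), (0, 1)

λ = -5: successive nullity increments [4, 2] count blocks of size ≥ k; block sizes are [2, 2, 1, 1].
λ = 0: successive nullity increments [1] count blocks of size ≥ k; block sizes are [1].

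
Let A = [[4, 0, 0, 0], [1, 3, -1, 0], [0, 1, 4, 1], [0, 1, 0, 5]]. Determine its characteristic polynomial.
xI - A = [[x - 4, 0, 0, 0], [-1, x - 3, 1, 0], [0, -1, x - 4, -1], [0, -1, 0, x - 5]].

Expanding det(xI - A) along the first row:
det(xI - A) = + (x - 4)·det([[x - 3, 1, 0], [-1, x - 4, -1], [-1, 0, x - 5]]) - (0)·det([[-1, 1, 0], [0, x - 4, -1], [0, 0, x - 5]]) + (0)·det([[-1, x - 3, 0], [0, -1, -1], [0, -1, x - 5]]) - (0)·det([[-1, x - 3, 1], [0, -1, x - 4], [0, -1, 0]]).

Evaluating gives χ_A(x) = x^4 - 16x^3 + 96x^2 - 256x + 256 = (x - 4)^4.

χ_A(x) = (x - 4)^4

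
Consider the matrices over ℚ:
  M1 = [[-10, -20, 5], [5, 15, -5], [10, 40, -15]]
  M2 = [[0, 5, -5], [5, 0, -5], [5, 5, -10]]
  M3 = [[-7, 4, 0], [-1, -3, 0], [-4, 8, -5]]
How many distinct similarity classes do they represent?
2 classes: {M1, M2}, {M3}

Characteristic polynomials: χ_{M1} = x(x + 5)^2, χ_{M2} = x(x + 5)^2, χ_{M3} = (x + 5)^3.

{M1, M2}: invariant factors x + 5, x(x + 5).

{M3}: invariant factors x + 5, (x + 5)^2.

Matrices are similar if and only if their invariant-factor lists agree; the partition into similarity classes is {M1, M2}, {M3}.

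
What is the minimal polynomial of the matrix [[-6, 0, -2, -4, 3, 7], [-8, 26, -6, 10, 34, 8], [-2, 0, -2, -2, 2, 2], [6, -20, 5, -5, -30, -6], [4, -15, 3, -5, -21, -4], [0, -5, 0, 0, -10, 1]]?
m_A(x) = (x - 1)^2(x + 2)(x + 4)

The characteristic polynomial factors as (x - 1)^3(x + 2)(x + 4)^2. The minimal polynomial is ∏(x - λ)^{k_λ} where k_λ is the size of the largest Jordan block at λ.

For λ = -4: rank(A + 4I) = 4, and the largest Jordan block has size 1 (the smallest k with rank((A + 4I)^k) = rank((A + 4I)^(k+1))).
For λ = -2: rank(A + 2I) = 5, and the largest Jordan block has size 1 (the smallest k with rank((A + 2I)^k) = rank((A + 2I)^(k+1))).
For λ = 1: rank(A - I) = 4, and the largest Jordan block has size 2 (the smallest k with rank((A - I)^k) = rank((A - I)^(k+1))).

So m_A(x) = (x - 1)^2(x + 2)(x + 4).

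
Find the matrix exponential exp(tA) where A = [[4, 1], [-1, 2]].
e^{tA} = [[(t + 1)*e^{3*t}, t*e^{3*t}], [-t*e^{3*t}, (1 - t)*e^{3*t}]]

A has Jordan form J = [[3, 1], [0, 3]] with A = PJP^{-1}, so e^{tA} = P e^{tJ} P^{-1}.

For a Jordan block J_k(λ), e^{tJ_k(λ)} = e^{λt} · (I + tN + t^2 N^2/2! + ... + t^{k-1} N^{k-1}/(k-1)!) where N is the nilpotent superdiagonal part.

Assembling the blocks and conjugating back gives the entries of e^{tA} as shown above.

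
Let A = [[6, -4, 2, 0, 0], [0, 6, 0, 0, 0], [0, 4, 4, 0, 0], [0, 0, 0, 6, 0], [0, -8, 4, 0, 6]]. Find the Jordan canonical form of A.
J = [[4, 0, 0, 0, 0], [0, 6, 0, 0, 0], [0, 0, 6, 0, 0], [0, 0, 0, 6, 0], [0, 0, 0, 0, 6]]

The characteristic polynomial is det(xI - A) = (x - 6)^4(x - 4), so the eigenvalues are 4 (algebraic multiplicity 1), 6 (algebraic multiplicity 4).

For λ = 4: algebraic multiplicity 1 gives one 1×1 block.

For λ = 6: rank(A - 6I) = 1. The eigenspace has dimension 5 - 1 = 4, so there are 4 Jordan blocks; the rank sequence gives block sizes [1, 1, 1, 1].

Assembling the blocks gives the Jordan form J above.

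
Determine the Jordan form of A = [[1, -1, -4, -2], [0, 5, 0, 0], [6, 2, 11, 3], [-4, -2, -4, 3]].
The characteristic polynomial is det(xI - A) = (x - 5)^4, so the eigenvalues are 5 (algebraic multiplicity 4).

For λ = 5: rank(A - 5I) = 2, rank((A - 5I)^2) = 0. The eigenspace has dimension 4 - 2 = 2, so there are 2 Jordan blocks; the rank sequence gives block sizes [2, 2].

Assembling the blocks gives the Jordan form J above.

J = [[5, 1, 0, 0], [0, 5, 0, 0], [0, 0, 5, 1], [0, 0, 0, 5]]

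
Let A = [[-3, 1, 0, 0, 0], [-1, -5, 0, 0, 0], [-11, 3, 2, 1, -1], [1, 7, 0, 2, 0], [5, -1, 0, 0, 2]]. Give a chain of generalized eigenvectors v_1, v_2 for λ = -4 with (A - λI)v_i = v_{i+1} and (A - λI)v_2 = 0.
We seek v_1 ∈ ker((A + 4I)^2) \ ker(A + 4I), then set v_{i+1} = (A + 4I) v_i.

One such chain is v_1 = [[0, 1, 0, -1, 0]]^T, v_2 = [[1, -1, 2, 1, -1]]^T. Check: (A + 4I) v_2 = [[0, 0, 0, 0, 0]]^T = 0.

v_1 = [[0, 1, 0, -1, 0]]^T, v_2 = [[1, -1, 2, 1, -1]]^T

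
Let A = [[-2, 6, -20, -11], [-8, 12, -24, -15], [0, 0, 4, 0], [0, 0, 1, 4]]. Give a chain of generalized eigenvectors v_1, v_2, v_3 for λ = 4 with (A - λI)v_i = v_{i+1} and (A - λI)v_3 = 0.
We seek v_1 ∈ ker((A - 4I)^3) \ ker((A - 4I)^2), then set v_{i+1} = (A - 4I) v_i.

One such chain is v_1 = [[-2, 1, 1, 0]]^T, v_2 = [[-2, 0, 0, 1]]^T, v_3 = [[1, 1, 0, 0]]^T. Check: (A - 4I) v_3 = [[0, 0, 0, 0]]^T = 0.

v_1 = [[-2, 1, 1, 0]]^T, v_2 = [[-2, 0, 0, 1]]^T, v_3 = [[1, 1, 0, 0]]^T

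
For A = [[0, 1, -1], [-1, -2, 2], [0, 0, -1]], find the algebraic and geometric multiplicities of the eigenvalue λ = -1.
The characteristic polynomial is (x + 1)^3, so the factor x + 1 appears with exponent 3: the algebraic multiplicity is 3.

rank(A + I) = 2, so the eigenspace has dimension 3 - 2 = 1: the geometric multiplicity is 1.

Since 1 < 3, A is not diagonalizable.

algebraic multiplicity 3, geometric multiplicity 1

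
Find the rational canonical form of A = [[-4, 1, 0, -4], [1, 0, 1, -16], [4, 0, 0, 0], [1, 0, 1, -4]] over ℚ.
The invariant factors of A (the non-unit diagonal entries of the Smith normal form of xI - A over ℚ[x]) are x + 4, (x + 4)(x^2 + 3), each dividing the next. The characteristic polynomial is their product, (x + 4)^2(x^2 + 3).

The rational canonical form is the block-diagonal matrix of companion matrices C(f_i):
R = [[-4, 0, 0, 0], [0, 0, 0, -12], [0, 1, 0, -3], [0, 0, 1, -4]].

Note the characteristic polynomial does not split into linear factors over ℚ, so A has no Jordan form over ℚ; the rational canonical form exists over any field.

R = [[-4, 0, 0, 0], [0, 0, 0, -12], [0, 1, 0, -3], [0, 0, 1, -4]]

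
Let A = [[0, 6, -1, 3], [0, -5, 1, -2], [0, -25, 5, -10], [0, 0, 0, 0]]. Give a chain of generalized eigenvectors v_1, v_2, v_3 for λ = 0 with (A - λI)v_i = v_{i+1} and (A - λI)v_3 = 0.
v_1 = [[0, 0, 1, 0]]^T, v_2 = [[-1, 1, 5, 0]]^T, v_3 = [[1, 0, 0, 0]]^T

We seek v_1 ∈ ker(A^3) \ ker(A^2), then set v_{i+1} = A v_i.

One such chain is v_1 = [[0, 0, 1, 0]]^T, v_2 = [[-1, 1, 5, 0]]^T, v_3 = [[1, 0, 0, 0]]^T. Check: A v_3 = [[0, 0, 0, 0]]^T = 0.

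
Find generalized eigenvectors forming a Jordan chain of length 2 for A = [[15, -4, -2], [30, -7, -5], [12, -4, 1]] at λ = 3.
v_1 = [[1, 2, 1]]^T, v_2 = [[2, 5, 2]]^T

We seek v_1 ∈ ker((A - 3I)^2) \ ker(A - 3I), then set v_{i+1} = (A - 3I) v_i.

One such chain is v_1 = [[1, 2, 1]]^T, v_2 = [[2, 5, 2]]^T. Check: (A - 3I) v_2 = [[0, 0, 0]]^T = 0.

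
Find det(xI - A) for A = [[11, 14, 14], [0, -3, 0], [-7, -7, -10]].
xI - A = [[x - 11, -14, -14], [0, x + 3, 0], [7, 7, x + 10]].

Expanding det(xI - A) along the first row:
det(xI - A) = + (x - 11)·det([[x + 3, 0], [7, x + 10]]) - (-14)·det([[0, 0], [7, x + 10]]) + (-14)·det([[0, x + 3], [7, 7]]).

Evaluating gives χ_A(x) = x^3 + 2x^2 - 15x - 36 = (x - 4)(x + 3)^2.

χ_A(x) = (x - 4)(x + 3)^2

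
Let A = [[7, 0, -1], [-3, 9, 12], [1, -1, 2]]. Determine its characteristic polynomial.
xI - A = [[x - 7, 0, 1], [3, x - 9, -12], [-1, 1, x - 2]].

Expanding det(xI - A) along the first row:
det(xI - A) = + (x - 7)·det([[x - 9, -12], [1, x - 2]]) - (0)·det([[3, -12], [-1, x - 2]]) + (1)·det([[3, x - 9], [-1, 1]]).

Evaluating gives χ_A(x) = x^3 - 18x^2 + 108x - 216 = (x - 6)^3.

χ_A(x) = (x - 6)^3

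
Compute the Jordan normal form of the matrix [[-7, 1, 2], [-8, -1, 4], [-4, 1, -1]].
The characteristic polynomial is det(xI - A) = (x + 3)^3, so the eigenvalues are -3 (algebraic multiplicity 3).

For λ = -3: rank(A + 3I) = 1, rank((A + 3I)^2) = 0. The eigenspace has dimension 3 - 1 = 2, so there are 2 Jordan blocks; the rank sequence gives block sizes [2, 1].

Assembling the blocks gives the Jordan form J above.

J = [[-3, 1, 0], [0, -3, 0], [0, 0, -3]]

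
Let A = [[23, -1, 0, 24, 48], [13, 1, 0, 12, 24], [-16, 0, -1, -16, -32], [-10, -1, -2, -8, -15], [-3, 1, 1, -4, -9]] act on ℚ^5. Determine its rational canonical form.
R = [[0, 0, 0, 0, 36], [1, 0, 0, 0, 12], [0, 1, 0, 0, -20], [0, 0, 1, 0, -5], [0, 0, 0, 1, 6]]

The invariant factors of A (the non-unit diagonal entries of the Smith normal form of xI - A over ℚ[x]) are (x - 3)^2(x^3 - 4x - 4), each dividing the next. The characteristic polynomial is their product, (x - 3)^2(x^3 - 4x - 4).

The rational canonical form is the block-diagonal matrix of companion matrices C(f_i):
R = [[0, 0, 0, 0, 36], [1, 0, 0, 0, 12], [0, 1, 0, 0, -20], [0, 0, 1, 0, -5], [0, 0, 0, 1, 6]].

Note the characteristic polynomial does not split into linear factors over ℚ, so A has no Jordan form over ℚ; the rational canonical form exists over any field.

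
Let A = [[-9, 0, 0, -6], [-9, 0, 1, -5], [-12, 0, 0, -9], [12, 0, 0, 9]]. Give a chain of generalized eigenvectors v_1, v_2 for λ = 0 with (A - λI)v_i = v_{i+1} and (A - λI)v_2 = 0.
v_1 = [[0, 0, 1, 0]]^T, v_2 = [[0, 1, 0, 0]]^T

We seek v_1 ∈ ker(A^2) \ ker(A), then set v_{i+1} = A v_i.

One such chain is v_1 = [[0, 0, 1, 0]]^T, v_2 = [[0, 1, 0, 0]]^T. Check: A v_2 = [[0, 0, 0, 0]]^T = 0.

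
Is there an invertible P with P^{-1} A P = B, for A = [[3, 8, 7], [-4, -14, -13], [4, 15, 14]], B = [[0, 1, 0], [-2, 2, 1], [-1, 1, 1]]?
Yes.

Two matrices over a field are similar if and only if they have the same invariant factors.

Both A and B have characteristic polynomial (x - 1)^3 and minimal polynomial (x - 1)^3. Computing further, both have invariant factors (x - 1)^3. Hence A and B are similar.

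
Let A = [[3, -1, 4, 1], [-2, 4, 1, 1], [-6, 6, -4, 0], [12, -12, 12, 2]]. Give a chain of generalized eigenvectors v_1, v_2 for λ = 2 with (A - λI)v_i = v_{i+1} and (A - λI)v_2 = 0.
We seek v_1 ∈ ker((A - 2I)^2) \ ker(A - 2I), then set v_{i+1} = (A - 2I) v_i.

One such chain is v_1 = [[1, 0, -1, 4]]^T, v_2 = [[1, 1, 0, 0]]^T. Check: (A - 2I) v_2 = [[0, 0, 0, 0]]^T = 0.

v_1 = [[1, 0, -1, 4]]^T, v_2 = [[1, 1, 0, 0]]^T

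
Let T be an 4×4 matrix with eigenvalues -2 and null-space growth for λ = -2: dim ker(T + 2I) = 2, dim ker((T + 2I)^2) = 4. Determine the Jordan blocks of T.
Jordan blocks: (-2, 2), (-2, 2)

λ = -2: successive nullity increments [2, 2] count blocks of size ≥ k; block sizes are [2, 2].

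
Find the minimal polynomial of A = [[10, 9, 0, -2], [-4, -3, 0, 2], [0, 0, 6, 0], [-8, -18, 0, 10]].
m_A(x) = (x - 6)(x - 5)

The characteristic polynomial factors as (x - 6)^3(x - 5). The minimal polynomial is ∏(x - λ)^{k_λ} where k_λ is the size of the largest Jordan block at λ.

For λ = 5: rank(A - 5I) = 3, and the largest Jordan block has size 1 (the smallest k with rank((A - 5I)^k) = rank((A - 5I)^(k+1))).
For λ = 6: rank(A - 6I) = 1, and the largest Jordan block has size 1 (the smallest k with rank((A - 6I)^k) = rank((A - 6I)^(k+1))).

So m_A(x) = (x - 6)(x - 5).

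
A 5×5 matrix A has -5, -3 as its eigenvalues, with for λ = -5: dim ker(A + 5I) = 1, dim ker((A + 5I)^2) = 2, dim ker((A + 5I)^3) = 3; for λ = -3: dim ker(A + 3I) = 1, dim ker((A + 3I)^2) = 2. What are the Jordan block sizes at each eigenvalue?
λ = -5: successive nullity increments [1, 1, 1] count blocks of size ≥ k; block sizes are [3].
λ = -3: successive nullity increments [1, 1] count blocks of size ≥ k; block sizes are [2].

Jordan blocks: (-5, 3), (-3, 2)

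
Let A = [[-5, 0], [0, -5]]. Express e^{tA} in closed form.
A has Jordan form J = [[-5, 0], [0, -5]] with A = PJP^{-1}, so e^{tA} = P e^{tJ} P^{-1}.

For a Jordan block J_k(λ), e^{tJ_k(λ)} = e^{λt} · (I + tN + t^2 N^2/2! + ... + t^{k-1} N^{k-1}/(k-1)!) where N is the nilpotent superdiagonal part.

Assembling the blocks and conjugating back gives the entries of e^{tA} as shown above.

e^{tA} = [[e^{-5*t}, 0], [0, e^{-5*t}]]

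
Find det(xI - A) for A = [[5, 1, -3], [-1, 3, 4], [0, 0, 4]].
xI - A = [[x - 5, -1, 3], [1, x - 3, -4], [0, 0, x - 4]].

Expanding det(xI - A) along the first row:
det(xI - A) = + (x - 5)·det([[x - 3, -4], [0, x - 4]]) - (-1)·det([[1, -4], [0, x - 4]]) + (3)·det([[1, x - 3], [0, 0]]).

Evaluating gives χ_A(x) = x^3 - 12x^2 + 48x - 64 = (x - 4)^3.

χ_A(x) = (x - 4)^3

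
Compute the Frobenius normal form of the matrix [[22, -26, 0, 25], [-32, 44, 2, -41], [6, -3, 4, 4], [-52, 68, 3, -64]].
R = [[0, 0, 0, 30], [1, 0, 0, 7], [0, 1, 0, -2], [0, 0, 1, 6]]

The invariant factors of A (the non-unit diagonal entries of the Smith normal form of xI - A over ℚ[x]) are (x - 6)(x^3 + 2x + 5), each dividing the next. The characteristic polynomial is their product, (x - 6)(x^3 + 2x + 5).

The rational canonical form is the block-diagonal matrix of companion matrices C(f_i):
R = [[0, 0, 0, 30], [1, 0, 0, 7], [0, 1, 0, -2], [0, 0, 1, 6]].

Note the characteristic polynomial does not split into linear factors over ℚ, so A has no Jordan form over ℚ; the rational canonical form exists over any field.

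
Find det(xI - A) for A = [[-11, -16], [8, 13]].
χ_A(x) = (x - 5)(x + 3)

xI - A = [[x + 11, 16], [-8, x - 13]].

Expanding det(xI - A) along the first row:
det(xI - A) = + (x + 11)·det([[x - 13]]) - (16)·det([[-8]]).

Evaluating gives χ_A(x) = x^2 - 2x - 15 = (x - 5)(x + 3).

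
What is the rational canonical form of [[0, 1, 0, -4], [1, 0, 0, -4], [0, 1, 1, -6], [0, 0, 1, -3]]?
R = [[0, 0, 0, -1], [1, 0, 0, -2], [0, 1, 0, -2], [0, 0, 1, -2]]

The invariant factors of A (the non-unit diagonal entries of the Smith normal form of xI - A over ℚ[x]) are (x + 1)^2(x^2 + 1), each dividing the next. The characteristic polynomial is their product, (x + 1)^2(x^2 + 1).

The rational canonical form is the block-diagonal matrix of companion matrices C(f_i):
R = [[0, 0, 0, -1], [1, 0, 0, -2], [0, 1, 0, -2], [0, 0, 1, -2]].

Note the characteristic polynomial does not split into linear factors over ℚ, so A has no Jordan form over ℚ; the rational canonical form exists over any field.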